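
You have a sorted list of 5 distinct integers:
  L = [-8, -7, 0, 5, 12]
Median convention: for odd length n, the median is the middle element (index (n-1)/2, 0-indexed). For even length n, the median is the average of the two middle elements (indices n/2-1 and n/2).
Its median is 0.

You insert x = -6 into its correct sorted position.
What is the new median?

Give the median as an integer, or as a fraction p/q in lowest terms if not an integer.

Answer: -3

Derivation:
Old list (sorted, length 5): [-8, -7, 0, 5, 12]
Old median = 0
Insert x = -6
Old length odd (5). Middle was index 2 = 0.
New length even (6). New median = avg of two middle elements.
x = -6: 2 elements are < x, 3 elements are > x.
New sorted list: [-8, -7, -6, 0, 5, 12]
New median = -3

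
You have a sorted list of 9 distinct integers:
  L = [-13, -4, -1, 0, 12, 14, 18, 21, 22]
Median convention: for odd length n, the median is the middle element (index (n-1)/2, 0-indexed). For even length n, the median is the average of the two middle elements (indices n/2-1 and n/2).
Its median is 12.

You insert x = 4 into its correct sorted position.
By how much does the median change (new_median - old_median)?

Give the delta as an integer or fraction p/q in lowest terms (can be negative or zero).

Old median = 12
After inserting x = 4: new sorted = [-13, -4, -1, 0, 4, 12, 14, 18, 21, 22]
New median = 8
Delta = 8 - 12 = -4

Answer: -4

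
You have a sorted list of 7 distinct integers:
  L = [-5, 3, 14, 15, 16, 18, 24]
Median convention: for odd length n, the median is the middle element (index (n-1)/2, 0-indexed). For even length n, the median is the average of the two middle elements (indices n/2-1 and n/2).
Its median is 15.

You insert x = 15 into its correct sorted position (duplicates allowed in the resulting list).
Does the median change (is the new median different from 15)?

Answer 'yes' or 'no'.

Answer: no

Derivation:
Old median = 15
Insert x = 15
New median = 15
Changed? no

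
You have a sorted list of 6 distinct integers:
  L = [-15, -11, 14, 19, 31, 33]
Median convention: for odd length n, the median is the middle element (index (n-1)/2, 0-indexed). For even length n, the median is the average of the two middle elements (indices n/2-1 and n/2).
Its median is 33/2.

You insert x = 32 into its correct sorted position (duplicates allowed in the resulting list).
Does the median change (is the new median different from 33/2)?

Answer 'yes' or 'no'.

Answer: yes

Derivation:
Old median = 33/2
Insert x = 32
New median = 19
Changed? yes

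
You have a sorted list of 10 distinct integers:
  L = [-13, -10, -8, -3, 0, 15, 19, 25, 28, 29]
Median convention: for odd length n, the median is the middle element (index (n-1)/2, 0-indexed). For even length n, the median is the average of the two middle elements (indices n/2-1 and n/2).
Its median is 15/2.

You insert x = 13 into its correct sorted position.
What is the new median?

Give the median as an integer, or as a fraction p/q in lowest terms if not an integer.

Old list (sorted, length 10): [-13, -10, -8, -3, 0, 15, 19, 25, 28, 29]
Old median = 15/2
Insert x = 13
Old length even (10). Middle pair: indices 4,5 = 0,15.
New length odd (11). New median = single middle element.
x = 13: 5 elements are < x, 5 elements are > x.
New sorted list: [-13, -10, -8, -3, 0, 13, 15, 19, 25, 28, 29]
New median = 13

Answer: 13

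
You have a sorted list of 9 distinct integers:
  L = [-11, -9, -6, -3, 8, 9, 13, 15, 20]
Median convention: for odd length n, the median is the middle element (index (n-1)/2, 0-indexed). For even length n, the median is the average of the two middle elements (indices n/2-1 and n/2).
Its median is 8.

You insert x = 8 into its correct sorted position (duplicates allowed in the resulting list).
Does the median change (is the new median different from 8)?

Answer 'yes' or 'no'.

Old median = 8
Insert x = 8
New median = 8
Changed? no

Answer: no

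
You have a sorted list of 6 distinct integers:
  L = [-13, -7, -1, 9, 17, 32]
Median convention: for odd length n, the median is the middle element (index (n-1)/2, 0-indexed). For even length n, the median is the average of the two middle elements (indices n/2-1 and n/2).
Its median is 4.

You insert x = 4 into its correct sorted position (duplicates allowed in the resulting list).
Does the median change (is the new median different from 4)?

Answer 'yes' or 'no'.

Old median = 4
Insert x = 4
New median = 4
Changed? no

Answer: no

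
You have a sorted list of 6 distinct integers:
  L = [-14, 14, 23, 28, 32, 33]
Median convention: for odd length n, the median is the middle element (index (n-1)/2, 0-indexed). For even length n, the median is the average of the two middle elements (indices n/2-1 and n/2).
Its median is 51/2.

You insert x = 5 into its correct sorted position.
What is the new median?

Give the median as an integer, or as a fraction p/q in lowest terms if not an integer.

Answer: 23

Derivation:
Old list (sorted, length 6): [-14, 14, 23, 28, 32, 33]
Old median = 51/2
Insert x = 5
Old length even (6). Middle pair: indices 2,3 = 23,28.
New length odd (7). New median = single middle element.
x = 5: 1 elements are < x, 5 elements are > x.
New sorted list: [-14, 5, 14, 23, 28, 32, 33]
New median = 23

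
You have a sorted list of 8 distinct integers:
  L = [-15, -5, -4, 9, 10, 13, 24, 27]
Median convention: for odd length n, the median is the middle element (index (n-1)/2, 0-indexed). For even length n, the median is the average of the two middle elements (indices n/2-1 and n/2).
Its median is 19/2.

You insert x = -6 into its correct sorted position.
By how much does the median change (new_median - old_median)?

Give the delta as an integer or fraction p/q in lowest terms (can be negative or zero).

Answer: -1/2

Derivation:
Old median = 19/2
After inserting x = -6: new sorted = [-15, -6, -5, -4, 9, 10, 13, 24, 27]
New median = 9
Delta = 9 - 19/2 = -1/2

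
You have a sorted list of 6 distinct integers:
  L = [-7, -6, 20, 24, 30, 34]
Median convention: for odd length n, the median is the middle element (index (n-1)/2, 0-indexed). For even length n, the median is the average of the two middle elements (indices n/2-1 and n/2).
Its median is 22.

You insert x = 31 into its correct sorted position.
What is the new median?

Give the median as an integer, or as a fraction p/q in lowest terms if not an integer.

Answer: 24

Derivation:
Old list (sorted, length 6): [-7, -6, 20, 24, 30, 34]
Old median = 22
Insert x = 31
Old length even (6). Middle pair: indices 2,3 = 20,24.
New length odd (7). New median = single middle element.
x = 31: 5 elements are < x, 1 elements are > x.
New sorted list: [-7, -6, 20, 24, 30, 31, 34]
New median = 24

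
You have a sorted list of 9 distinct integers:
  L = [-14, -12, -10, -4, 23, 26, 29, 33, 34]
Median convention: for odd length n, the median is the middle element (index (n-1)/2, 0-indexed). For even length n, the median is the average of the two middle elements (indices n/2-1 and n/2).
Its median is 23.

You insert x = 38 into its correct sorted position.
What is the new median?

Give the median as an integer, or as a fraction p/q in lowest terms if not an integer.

Old list (sorted, length 9): [-14, -12, -10, -4, 23, 26, 29, 33, 34]
Old median = 23
Insert x = 38
Old length odd (9). Middle was index 4 = 23.
New length even (10). New median = avg of two middle elements.
x = 38: 9 elements are < x, 0 elements are > x.
New sorted list: [-14, -12, -10, -4, 23, 26, 29, 33, 34, 38]
New median = 49/2

Answer: 49/2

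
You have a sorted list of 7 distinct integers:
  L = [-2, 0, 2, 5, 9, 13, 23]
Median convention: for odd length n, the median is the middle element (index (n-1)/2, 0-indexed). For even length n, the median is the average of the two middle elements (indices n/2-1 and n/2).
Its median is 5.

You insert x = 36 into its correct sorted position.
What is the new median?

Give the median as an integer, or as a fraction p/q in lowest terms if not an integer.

Old list (sorted, length 7): [-2, 0, 2, 5, 9, 13, 23]
Old median = 5
Insert x = 36
Old length odd (7). Middle was index 3 = 5.
New length even (8). New median = avg of two middle elements.
x = 36: 7 elements are < x, 0 elements are > x.
New sorted list: [-2, 0, 2, 5, 9, 13, 23, 36]
New median = 7

Answer: 7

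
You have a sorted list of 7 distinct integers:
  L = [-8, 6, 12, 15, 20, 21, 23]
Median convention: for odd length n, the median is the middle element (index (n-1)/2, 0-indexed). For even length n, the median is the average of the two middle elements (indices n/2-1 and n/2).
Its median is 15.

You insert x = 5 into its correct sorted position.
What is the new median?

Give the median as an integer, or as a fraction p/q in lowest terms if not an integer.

Answer: 27/2

Derivation:
Old list (sorted, length 7): [-8, 6, 12, 15, 20, 21, 23]
Old median = 15
Insert x = 5
Old length odd (7). Middle was index 3 = 15.
New length even (8). New median = avg of two middle elements.
x = 5: 1 elements are < x, 6 elements are > x.
New sorted list: [-8, 5, 6, 12, 15, 20, 21, 23]
New median = 27/2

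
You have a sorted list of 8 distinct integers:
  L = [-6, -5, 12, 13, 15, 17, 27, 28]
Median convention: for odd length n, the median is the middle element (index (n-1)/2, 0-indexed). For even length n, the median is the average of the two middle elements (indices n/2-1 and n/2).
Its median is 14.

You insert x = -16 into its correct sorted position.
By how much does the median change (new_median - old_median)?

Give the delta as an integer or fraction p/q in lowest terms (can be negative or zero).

Old median = 14
After inserting x = -16: new sorted = [-16, -6, -5, 12, 13, 15, 17, 27, 28]
New median = 13
Delta = 13 - 14 = -1

Answer: -1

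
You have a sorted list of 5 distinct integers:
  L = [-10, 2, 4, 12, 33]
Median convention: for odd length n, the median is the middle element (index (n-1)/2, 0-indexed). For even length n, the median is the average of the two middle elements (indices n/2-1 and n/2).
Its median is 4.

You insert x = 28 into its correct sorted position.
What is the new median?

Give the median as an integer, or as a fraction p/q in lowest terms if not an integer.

Old list (sorted, length 5): [-10, 2, 4, 12, 33]
Old median = 4
Insert x = 28
Old length odd (5). Middle was index 2 = 4.
New length even (6). New median = avg of two middle elements.
x = 28: 4 elements are < x, 1 elements are > x.
New sorted list: [-10, 2, 4, 12, 28, 33]
New median = 8

Answer: 8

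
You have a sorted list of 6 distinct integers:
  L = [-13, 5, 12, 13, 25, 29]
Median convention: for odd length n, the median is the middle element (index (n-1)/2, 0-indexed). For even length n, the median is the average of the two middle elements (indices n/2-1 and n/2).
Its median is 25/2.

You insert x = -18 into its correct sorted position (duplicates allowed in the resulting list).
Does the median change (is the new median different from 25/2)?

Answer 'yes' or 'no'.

Old median = 25/2
Insert x = -18
New median = 12
Changed? yes

Answer: yes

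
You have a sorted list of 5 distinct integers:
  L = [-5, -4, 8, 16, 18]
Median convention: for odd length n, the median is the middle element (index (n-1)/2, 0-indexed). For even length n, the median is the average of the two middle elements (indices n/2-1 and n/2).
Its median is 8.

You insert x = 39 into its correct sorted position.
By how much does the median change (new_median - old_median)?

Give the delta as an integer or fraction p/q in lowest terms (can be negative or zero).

Answer: 4

Derivation:
Old median = 8
After inserting x = 39: new sorted = [-5, -4, 8, 16, 18, 39]
New median = 12
Delta = 12 - 8 = 4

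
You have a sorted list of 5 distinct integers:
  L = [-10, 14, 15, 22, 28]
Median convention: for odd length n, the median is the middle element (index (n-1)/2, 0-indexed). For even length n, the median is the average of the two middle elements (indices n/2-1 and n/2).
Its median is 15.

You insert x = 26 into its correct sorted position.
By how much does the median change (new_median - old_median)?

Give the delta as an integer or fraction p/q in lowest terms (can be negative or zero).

Answer: 7/2

Derivation:
Old median = 15
After inserting x = 26: new sorted = [-10, 14, 15, 22, 26, 28]
New median = 37/2
Delta = 37/2 - 15 = 7/2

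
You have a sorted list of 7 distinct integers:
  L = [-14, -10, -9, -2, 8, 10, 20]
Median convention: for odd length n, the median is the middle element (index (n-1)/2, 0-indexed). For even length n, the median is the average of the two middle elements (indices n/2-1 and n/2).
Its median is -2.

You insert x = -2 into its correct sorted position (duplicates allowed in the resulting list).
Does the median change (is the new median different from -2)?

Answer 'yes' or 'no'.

Old median = -2
Insert x = -2
New median = -2
Changed? no

Answer: no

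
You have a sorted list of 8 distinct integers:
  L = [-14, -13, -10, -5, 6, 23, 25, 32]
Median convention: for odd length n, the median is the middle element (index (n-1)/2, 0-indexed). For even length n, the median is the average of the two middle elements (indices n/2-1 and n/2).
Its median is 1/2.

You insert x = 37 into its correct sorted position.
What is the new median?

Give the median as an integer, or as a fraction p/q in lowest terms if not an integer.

Old list (sorted, length 8): [-14, -13, -10, -5, 6, 23, 25, 32]
Old median = 1/2
Insert x = 37
Old length even (8). Middle pair: indices 3,4 = -5,6.
New length odd (9). New median = single middle element.
x = 37: 8 elements are < x, 0 elements are > x.
New sorted list: [-14, -13, -10, -5, 6, 23, 25, 32, 37]
New median = 6

Answer: 6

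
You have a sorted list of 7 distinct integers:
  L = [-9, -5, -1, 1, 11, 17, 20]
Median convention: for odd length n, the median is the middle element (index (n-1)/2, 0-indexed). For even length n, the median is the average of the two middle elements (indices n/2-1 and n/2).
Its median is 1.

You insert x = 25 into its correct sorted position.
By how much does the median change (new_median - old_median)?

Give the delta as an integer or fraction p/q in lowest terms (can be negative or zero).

Answer: 5

Derivation:
Old median = 1
After inserting x = 25: new sorted = [-9, -5, -1, 1, 11, 17, 20, 25]
New median = 6
Delta = 6 - 1 = 5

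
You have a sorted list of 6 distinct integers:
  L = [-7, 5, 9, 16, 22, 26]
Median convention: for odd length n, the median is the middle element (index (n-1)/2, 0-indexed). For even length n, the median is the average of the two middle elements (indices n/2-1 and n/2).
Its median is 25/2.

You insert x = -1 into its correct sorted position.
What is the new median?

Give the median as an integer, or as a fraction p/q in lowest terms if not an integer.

Answer: 9

Derivation:
Old list (sorted, length 6): [-7, 5, 9, 16, 22, 26]
Old median = 25/2
Insert x = -1
Old length even (6). Middle pair: indices 2,3 = 9,16.
New length odd (7). New median = single middle element.
x = -1: 1 elements are < x, 5 elements are > x.
New sorted list: [-7, -1, 5, 9, 16, 22, 26]
New median = 9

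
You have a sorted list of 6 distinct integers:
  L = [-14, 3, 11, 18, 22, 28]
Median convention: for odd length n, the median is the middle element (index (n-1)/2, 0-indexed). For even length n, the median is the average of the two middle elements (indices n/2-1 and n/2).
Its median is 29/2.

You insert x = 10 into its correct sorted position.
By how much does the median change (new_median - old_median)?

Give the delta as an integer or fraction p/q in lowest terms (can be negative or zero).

Old median = 29/2
After inserting x = 10: new sorted = [-14, 3, 10, 11, 18, 22, 28]
New median = 11
Delta = 11 - 29/2 = -7/2

Answer: -7/2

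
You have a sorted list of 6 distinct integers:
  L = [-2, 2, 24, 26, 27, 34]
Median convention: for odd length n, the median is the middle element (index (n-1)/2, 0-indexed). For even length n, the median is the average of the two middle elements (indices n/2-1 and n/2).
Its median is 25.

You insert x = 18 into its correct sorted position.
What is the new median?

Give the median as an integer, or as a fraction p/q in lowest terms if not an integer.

Answer: 24

Derivation:
Old list (sorted, length 6): [-2, 2, 24, 26, 27, 34]
Old median = 25
Insert x = 18
Old length even (6). Middle pair: indices 2,3 = 24,26.
New length odd (7). New median = single middle element.
x = 18: 2 elements are < x, 4 elements are > x.
New sorted list: [-2, 2, 18, 24, 26, 27, 34]
New median = 24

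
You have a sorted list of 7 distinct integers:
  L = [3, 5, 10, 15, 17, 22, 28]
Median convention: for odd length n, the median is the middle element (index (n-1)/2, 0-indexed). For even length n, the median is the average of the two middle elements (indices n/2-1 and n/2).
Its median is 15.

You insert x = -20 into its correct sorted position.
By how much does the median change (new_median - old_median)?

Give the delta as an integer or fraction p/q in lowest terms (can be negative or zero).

Old median = 15
After inserting x = -20: new sorted = [-20, 3, 5, 10, 15, 17, 22, 28]
New median = 25/2
Delta = 25/2 - 15 = -5/2

Answer: -5/2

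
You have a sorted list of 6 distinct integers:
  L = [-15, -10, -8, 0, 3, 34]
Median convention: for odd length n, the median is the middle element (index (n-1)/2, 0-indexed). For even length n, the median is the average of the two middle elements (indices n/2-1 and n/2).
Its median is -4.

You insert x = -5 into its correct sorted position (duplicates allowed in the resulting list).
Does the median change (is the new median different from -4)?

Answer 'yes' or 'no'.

Old median = -4
Insert x = -5
New median = -5
Changed? yes

Answer: yes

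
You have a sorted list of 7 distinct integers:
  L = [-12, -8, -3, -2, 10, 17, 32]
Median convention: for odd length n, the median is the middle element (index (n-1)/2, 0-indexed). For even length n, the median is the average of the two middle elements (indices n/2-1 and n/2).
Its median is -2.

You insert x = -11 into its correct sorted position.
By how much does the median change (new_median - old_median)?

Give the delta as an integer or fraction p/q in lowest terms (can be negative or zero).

Answer: -1/2

Derivation:
Old median = -2
After inserting x = -11: new sorted = [-12, -11, -8, -3, -2, 10, 17, 32]
New median = -5/2
Delta = -5/2 - -2 = -1/2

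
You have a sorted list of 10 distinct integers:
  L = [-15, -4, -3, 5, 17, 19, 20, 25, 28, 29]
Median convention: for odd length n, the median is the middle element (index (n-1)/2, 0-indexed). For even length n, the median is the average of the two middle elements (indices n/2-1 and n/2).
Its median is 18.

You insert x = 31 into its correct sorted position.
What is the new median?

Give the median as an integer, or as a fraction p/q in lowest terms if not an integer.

Answer: 19

Derivation:
Old list (sorted, length 10): [-15, -4, -3, 5, 17, 19, 20, 25, 28, 29]
Old median = 18
Insert x = 31
Old length even (10). Middle pair: indices 4,5 = 17,19.
New length odd (11). New median = single middle element.
x = 31: 10 elements are < x, 0 elements are > x.
New sorted list: [-15, -4, -3, 5, 17, 19, 20, 25, 28, 29, 31]
New median = 19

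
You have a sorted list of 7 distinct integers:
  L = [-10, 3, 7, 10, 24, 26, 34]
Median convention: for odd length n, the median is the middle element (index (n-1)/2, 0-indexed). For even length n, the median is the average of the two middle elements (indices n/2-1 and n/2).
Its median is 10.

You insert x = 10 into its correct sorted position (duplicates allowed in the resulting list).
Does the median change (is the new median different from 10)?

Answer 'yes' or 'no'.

Answer: no

Derivation:
Old median = 10
Insert x = 10
New median = 10
Changed? no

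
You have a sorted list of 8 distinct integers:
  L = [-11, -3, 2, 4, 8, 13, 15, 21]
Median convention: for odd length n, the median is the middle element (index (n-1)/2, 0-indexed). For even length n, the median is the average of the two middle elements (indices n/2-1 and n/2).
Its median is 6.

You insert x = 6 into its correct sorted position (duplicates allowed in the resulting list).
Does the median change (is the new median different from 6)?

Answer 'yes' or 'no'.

Answer: no

Derivation:
Old median = 6
Insert x = 6
New median = 6
Changed? no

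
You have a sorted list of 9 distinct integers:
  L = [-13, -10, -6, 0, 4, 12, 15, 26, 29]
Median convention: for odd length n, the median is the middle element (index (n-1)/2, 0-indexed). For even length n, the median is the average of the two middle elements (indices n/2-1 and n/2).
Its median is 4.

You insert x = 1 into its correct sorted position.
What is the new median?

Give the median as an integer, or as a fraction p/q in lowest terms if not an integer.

Answer: 5/2

Derivation:
Old list (sorted, length 9): [-13, -10, -6, 0, 4, 12, 15, 26, 29]
Old median = 4
Insert x = 1
Old length odd (9). Middle was index 4 = 4.
New length even (10). New median = avg of two middle elements.
x = 1: 4 elements are < x, 5 elements are > x.
New sorted list: [-13, -10, -6, 0, 1, 4, 12, 15, 26, 29]
New median = 5/2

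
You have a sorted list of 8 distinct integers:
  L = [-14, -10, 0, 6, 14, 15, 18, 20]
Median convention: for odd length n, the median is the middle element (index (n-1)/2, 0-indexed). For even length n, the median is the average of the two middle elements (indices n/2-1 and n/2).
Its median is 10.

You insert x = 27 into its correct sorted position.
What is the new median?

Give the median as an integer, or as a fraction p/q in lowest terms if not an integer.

Answer: 14

Derivation:
Old list (sorted, length 8): [-14, -10, 0, 6, 14, 15, 18, 20]
Old median = 10
Insert x = 27
Old length even (8). Middle pair: indices 3,4 = 6,14.
New length odd (9). New median = single middle element.
x = 27: 8 elements are < x, 0 elements are > x.
New sorted list: [-14, -10, 0, 6, 14, 15, 18, 20, 27]
New median = 14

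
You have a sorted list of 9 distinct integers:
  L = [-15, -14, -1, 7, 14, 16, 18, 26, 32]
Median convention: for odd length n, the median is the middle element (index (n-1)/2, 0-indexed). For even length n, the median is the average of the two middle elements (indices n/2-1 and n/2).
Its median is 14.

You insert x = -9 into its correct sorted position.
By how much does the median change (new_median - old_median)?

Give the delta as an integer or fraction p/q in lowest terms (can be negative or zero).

Answer: -7/2

Derivation:
Old median = 14
After inserting x = -9: new sorted = [-15, -14, -9, -1, 7, 14, 16, 18, 26, 32]
New median = 21/2
Delta = 21/2 - 14 = -7/2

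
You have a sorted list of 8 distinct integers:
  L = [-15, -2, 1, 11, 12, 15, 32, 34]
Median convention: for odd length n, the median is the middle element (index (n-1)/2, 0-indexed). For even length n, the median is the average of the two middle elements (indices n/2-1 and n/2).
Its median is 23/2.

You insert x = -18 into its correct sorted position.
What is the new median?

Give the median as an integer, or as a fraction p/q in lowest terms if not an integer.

Old list (sorted, length 8): [-15, -2, 1, 11, 12, 15, 32, 34]
Old median = 23/2
Insert x = -18
Old length even (8). Middle pair: indices 3,4 = 11,12.
New length odd (9). New median = single middle element.
x = -18: 0 elements are < x, 8 elements are > x.
New sorted list: [-18, -15, -2, 1, 11, 12, 15, 32, 34]
New median = 11

Answer: 11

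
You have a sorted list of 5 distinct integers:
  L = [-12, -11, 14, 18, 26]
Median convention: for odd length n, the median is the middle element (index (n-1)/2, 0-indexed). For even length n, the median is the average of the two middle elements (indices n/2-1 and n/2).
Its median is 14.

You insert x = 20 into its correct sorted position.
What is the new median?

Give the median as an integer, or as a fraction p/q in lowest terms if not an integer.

Answer: 16

Derivation:
Old list (sorted, length 5): [-12, -11, 14, 18, 26]
Old median = 14
Insert x = 20
Old length odd (5). Middle was index 2 = 14.
New length even (6). New median = avg of two middle elements.
x = 20: 4 elements are < x, 1 elements are > x.
New sorted list: [-12, -11, 14, 18, 20, 26]
New median = 16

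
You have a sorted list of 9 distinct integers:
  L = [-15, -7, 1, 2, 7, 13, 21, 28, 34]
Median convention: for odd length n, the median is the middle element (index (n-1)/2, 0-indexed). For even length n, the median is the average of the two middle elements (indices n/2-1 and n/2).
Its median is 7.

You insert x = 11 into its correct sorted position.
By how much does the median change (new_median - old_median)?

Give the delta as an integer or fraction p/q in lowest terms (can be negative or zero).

Answer: 2

Derivation:
Old median = 7
After inserting x = 11: new sorted = [-15, -7, 1, 2, 7, 11, 13, 21, 28, 34]
New median = 9
Delta = 9 - 7 = 2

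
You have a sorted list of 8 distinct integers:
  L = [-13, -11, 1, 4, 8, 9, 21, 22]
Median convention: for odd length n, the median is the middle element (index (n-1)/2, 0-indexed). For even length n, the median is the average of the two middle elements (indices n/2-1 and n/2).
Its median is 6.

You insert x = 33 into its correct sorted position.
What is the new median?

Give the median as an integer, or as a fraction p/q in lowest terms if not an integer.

Old list (sorted, length 8): [-13, -11, 1, 4, 8, 9, 21, 22]
Old median = 6
Insert x = 33
Old length even (8). Middle pair: indices 3,4 = 4,8.
New length odd (9). New median = single middle element.
x = 33: 8 elements are < x, 0 elements are > x.
New sorted list: [-13, -11, 1, 4, 8, 9, 21, 22, 33]
New median = 8

Answer: 8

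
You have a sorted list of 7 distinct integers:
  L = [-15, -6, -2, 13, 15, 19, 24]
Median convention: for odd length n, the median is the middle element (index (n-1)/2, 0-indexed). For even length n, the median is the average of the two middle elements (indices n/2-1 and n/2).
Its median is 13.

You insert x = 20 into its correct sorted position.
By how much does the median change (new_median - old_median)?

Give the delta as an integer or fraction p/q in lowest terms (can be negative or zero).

Old median = 13
After inserting x = 20: new sorted = [-15, -6, -2, 13, 15, 19, 20, 24]
New median = 14
Delta = 14 - 13 = 1

Answer: 1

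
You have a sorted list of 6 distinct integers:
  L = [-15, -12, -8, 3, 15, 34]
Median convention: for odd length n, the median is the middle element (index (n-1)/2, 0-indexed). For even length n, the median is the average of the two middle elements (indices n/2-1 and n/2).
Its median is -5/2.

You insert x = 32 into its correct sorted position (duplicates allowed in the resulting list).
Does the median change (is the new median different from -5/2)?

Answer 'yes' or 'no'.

Answer: yes

Derivation:
Old median = -5/2
Insert x = 32
New median = 3
Changed? yes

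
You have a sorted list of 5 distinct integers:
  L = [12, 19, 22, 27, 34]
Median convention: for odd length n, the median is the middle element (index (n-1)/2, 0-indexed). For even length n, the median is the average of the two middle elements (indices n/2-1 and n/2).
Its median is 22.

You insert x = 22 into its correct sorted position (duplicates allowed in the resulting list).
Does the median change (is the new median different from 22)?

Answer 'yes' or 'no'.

Answer: no

Derivation:
Old median = 22
Insert x = 22
New median = 22
Changed? no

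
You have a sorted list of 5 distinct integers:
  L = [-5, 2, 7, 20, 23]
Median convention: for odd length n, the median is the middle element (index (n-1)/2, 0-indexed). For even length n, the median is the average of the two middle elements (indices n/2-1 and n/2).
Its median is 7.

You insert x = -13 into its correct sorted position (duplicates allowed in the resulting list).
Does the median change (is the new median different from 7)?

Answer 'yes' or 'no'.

Old median = 7
Insert x = -13
New median = 9/2
Changed? yes

Answer: yes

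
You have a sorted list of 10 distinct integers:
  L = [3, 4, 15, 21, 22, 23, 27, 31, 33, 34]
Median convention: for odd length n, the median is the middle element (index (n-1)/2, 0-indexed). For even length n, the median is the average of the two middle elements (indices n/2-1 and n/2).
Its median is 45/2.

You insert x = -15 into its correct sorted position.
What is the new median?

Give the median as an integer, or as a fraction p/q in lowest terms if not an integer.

Answer: 22

Derivation:
Old list (sorted, length 10): [3, 4, 15, 21, 22, 23, 27, 31, 33, 34]
Old median = 45/2
Insert x = -15
Old length even (10). Middle pair: indices 4,5 = 22,23.
New length odd (11). New median = single middle element.
x = -15: 0 elements are < x, 10 elements are > x.
New sorted list: [-15, 3, 4, 15, 21, 22, 23, 27, 31, 33, 34]
New median = 22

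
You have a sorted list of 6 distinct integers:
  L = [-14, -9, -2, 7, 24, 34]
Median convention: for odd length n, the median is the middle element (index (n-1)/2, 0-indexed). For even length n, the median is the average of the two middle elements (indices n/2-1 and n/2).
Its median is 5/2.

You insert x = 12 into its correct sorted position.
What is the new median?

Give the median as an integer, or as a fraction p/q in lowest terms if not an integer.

Old list (sorted, length 6): [-14, -9, -2, 7, 24, 34]
Old median = 5/2
Insert x = 12
Old length even (6). Middle pair: indices 2,3 = -2,7.
New length odd (7). New median = single middle element.
x = 12: 4 elements are < x, 2 elements are > x.
New sorted list: [-14, -9, -2, 7, 12, 24, 34]
New median = 7

Answer: 7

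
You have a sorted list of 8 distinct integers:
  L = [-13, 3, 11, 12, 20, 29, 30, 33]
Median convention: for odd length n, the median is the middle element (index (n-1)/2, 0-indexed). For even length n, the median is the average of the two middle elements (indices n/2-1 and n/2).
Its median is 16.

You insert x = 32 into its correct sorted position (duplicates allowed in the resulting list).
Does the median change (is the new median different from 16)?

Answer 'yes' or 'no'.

Answer: yes

Derivation:
Old median = 16
Insert x = 32
New median = 20
Changed? yes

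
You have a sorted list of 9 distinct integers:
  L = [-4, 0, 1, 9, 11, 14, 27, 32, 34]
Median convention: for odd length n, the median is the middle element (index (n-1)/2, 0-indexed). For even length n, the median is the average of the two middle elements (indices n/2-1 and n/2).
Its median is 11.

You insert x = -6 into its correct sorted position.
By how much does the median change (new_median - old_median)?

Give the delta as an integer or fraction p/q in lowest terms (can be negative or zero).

Answer: -1

Derivation:
Old median = 11
After inserting x = -6: new sorted = [-6, -4, 0, 1, 9, 11, 14, 27, 32, 34]
New median = 10
Delta = 10 - 11 = -1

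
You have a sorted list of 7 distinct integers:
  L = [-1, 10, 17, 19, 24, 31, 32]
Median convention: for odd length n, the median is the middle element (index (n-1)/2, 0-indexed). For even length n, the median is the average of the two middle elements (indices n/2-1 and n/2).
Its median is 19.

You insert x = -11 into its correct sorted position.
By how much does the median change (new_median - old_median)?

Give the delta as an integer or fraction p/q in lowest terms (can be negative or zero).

Old median = 19
After inserting x = -11: new sorted = [-11, -1, 10, 17, 19, 24, 31, 32]
New median = 18
Delta = 18 - 19 = -1

Answer: -1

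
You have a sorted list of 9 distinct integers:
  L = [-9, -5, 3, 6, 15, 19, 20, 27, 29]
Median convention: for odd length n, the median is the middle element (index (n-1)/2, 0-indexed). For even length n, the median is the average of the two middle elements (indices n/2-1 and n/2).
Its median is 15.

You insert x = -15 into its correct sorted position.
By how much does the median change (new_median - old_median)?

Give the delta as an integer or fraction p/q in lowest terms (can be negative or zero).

Old median = 15
After inserting x = -15: new sorted = [-15, -9, -5, 3, 6, 15, 19, 20, 27, 29]
New median = 21/2
Delta = 21/2 - 15 = -9/2

Answer: -9/2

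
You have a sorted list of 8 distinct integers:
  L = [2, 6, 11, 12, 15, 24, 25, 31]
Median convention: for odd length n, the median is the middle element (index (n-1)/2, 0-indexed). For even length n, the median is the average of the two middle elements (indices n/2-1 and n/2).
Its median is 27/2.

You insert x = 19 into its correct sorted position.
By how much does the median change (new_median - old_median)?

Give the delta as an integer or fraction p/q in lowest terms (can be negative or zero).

Old median = 27/2
After inserting x = 19: new sorted = [2, 6, 11, 12, 15, 19, 24, 25, 31]
New median = 15
Delta = 15 - 27/2 = 3/2

Answer: 3/2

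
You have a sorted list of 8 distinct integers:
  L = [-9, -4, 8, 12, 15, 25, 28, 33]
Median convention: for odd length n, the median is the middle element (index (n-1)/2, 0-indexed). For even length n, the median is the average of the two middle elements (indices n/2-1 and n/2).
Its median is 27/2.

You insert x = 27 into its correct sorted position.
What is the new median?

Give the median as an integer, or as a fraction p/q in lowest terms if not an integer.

Old list (sorted, length 8): [-9, -4, 8, 12, 15, 25, 28, 33]
Old median = 27/2
Insert x = 27
Old length even (8). Middle pair: indices 3,4 = 12,15.
New length odd (9). New median = single middle element.
x = 27: 6 elements are < x, 2 elements are > x.
New sorted list: [-9, -4, 8, 12, 15, 25, 27, 28, 33]
New median = 15

Answer: 15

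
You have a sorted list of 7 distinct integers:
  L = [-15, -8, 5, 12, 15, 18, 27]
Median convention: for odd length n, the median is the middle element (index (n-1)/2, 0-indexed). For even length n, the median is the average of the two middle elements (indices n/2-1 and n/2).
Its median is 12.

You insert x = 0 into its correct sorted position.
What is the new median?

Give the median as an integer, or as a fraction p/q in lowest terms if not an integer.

Answer: 17/2

Derivation:
Old list (sorted, length 7): [-15, -8, 5, 12, 15, 18, 27]
Old median = 12
Insert x = 0
Old length odd (7). Middle was index 3 = 12.
New length even (8). New median = avg of two middle elements.
x = 0: 2 elements are < x, 5 elements are > x.
New sorted list: [-15, -8, 0, 5, 12, 15, 18, 27]
New median = 17/2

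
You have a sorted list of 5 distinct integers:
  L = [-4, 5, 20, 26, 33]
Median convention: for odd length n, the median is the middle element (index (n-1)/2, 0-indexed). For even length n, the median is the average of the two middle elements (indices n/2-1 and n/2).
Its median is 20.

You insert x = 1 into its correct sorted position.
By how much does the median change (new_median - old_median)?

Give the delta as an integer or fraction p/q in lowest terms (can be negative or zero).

Old median = 20
After inserting x = 1: new sorted = [-4, 1, 5, 20, 26, 33]
New median = 25/2
Delta = 25/2 - 20 = -15/2

Answer: -15/2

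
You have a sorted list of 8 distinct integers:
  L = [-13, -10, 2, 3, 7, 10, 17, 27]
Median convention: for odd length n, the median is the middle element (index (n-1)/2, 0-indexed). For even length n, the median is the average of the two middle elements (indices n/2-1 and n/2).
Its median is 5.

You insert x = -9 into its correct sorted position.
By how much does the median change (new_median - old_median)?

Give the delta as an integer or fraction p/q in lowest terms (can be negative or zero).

Answer: -2

Derivation:
Old median = 5
After inserting x = -9: new sorted = [-13, -10, -9, 2, 3, 7, 10, 17, 27]
New median = 3
Delta = 3 - 5 = -2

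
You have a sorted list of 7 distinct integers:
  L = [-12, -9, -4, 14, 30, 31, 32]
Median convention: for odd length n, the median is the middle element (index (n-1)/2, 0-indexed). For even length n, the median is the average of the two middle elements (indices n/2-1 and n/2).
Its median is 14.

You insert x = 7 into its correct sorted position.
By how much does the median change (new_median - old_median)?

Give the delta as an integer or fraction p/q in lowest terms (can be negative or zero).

Old median = 14
After inserting x = 7: new sorted = [-12, -9, -4, 7, 14, 30, 31, 32]
New median = 21/2
Delta = 21/2 - 14 = -7/2

Answer: -7/2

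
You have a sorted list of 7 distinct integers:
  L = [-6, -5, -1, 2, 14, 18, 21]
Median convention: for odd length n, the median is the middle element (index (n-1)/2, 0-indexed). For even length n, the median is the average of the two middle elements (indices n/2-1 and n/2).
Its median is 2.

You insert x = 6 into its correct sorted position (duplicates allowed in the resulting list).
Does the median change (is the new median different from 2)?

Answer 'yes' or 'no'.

Old median = 2
Insert x = 6
New median = 4
Changed? yes

Answer: yes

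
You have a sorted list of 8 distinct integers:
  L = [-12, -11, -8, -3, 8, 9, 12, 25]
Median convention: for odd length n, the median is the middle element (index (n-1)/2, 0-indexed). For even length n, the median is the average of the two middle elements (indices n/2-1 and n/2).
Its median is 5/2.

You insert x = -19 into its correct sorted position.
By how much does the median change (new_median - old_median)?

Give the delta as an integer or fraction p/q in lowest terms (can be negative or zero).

Answer: -11/2

Derivation:
Old median = 5/2
After inserting x = -19: new sorted = [-19, -12, -11, -8, -3, 8, 9, 12, 25]
New median = -3
Delta = -3 - 5/2 = -11/2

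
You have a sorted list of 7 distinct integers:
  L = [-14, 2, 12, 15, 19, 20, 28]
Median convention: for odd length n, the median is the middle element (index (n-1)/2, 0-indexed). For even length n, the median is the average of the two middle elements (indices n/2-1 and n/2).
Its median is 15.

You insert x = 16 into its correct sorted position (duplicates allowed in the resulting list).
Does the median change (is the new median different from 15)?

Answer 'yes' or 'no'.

Answer: yes

Derivation:
Old median = 15
Insert x = 16
New median = 31/2
Changed? yes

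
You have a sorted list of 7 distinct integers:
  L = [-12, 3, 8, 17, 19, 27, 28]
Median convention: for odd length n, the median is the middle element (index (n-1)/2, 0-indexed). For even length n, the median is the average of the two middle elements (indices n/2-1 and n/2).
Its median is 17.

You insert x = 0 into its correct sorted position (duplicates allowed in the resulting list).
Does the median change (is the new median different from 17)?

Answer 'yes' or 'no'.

Answer: yes

Derivation:
Old median = 17
Insert x = 0
New median = 25/2
Changed? yes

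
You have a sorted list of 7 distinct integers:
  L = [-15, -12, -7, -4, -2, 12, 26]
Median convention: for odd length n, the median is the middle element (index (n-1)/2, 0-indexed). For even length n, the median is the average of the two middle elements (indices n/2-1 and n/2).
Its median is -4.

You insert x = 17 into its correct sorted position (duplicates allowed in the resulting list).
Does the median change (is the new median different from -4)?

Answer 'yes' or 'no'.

Answer: yes

Derivation:
Old median = -4
Insert x = 17
New median = -3
Changed? yes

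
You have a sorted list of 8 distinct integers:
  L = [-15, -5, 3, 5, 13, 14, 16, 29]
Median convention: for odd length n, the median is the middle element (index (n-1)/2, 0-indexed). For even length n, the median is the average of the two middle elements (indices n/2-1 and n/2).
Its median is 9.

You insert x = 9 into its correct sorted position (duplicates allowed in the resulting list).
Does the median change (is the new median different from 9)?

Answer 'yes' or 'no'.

Old median = 9
Insert x = 9
New median = 9
Changed? no

Answer: no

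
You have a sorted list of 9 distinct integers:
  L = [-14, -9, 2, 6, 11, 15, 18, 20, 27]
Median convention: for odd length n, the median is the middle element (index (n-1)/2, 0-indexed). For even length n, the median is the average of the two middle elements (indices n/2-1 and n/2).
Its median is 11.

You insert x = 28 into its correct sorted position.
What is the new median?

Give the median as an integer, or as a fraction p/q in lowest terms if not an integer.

Old list (sorted, length 9): [-14, -9, 2, 6, 11, 15, 18, 20, 27]
Old median = 11
Insert x = 28
Old length odd (9). Middle was index 4 = 11.
New length even (10). New median = avg of two middle elements.
x = 28: 9 elements are < x, 0 elements are > x.
New sorted list: [-14, -9, 2, 6, 11, 15, 18, 20, 27, 28]
New median = 13

Answer: 13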